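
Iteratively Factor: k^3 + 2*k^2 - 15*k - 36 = (k + 3)*(k^2 - k - 12) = (k + 3)^2*(k - 4)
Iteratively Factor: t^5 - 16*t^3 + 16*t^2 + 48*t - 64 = (t - 2)*(t^4 + 2*t^3 - 12*t^2 - 8*t + 32) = (t - 2)^2*(t^3 + 4*t^2 - 4*t - 16) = (t - 2)^3*(t^2 + 6*t + 8) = (t - 2)^3*(t + 4)*(t + 2)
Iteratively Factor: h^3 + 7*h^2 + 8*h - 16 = (h + 4)*(h^2 + 3*h - 4) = (h - 1)*(h + 4)*(h + 4)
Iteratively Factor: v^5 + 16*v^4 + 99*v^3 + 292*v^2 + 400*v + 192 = (v + 4)*(v^4 + 12*v^3 + 51*v^2 + 88*v + 48) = (v + 4)^2*(v^3 + 8*v^2 + 19*v + 12) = (v + 4)^3*(v^2 + 4*v + 3) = (v + 1)*(v + 4)^3*(v + 3)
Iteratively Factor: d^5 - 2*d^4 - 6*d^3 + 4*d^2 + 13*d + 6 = (d + 1)*(d^4 - 3*d^3 - 3*d^2 + 7*d + 6) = (d - 2)*(d + 1)*(d^3 - d^2 - 5*d - 3) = (d - 2)*(d + 1)^2*(d^2 - 2*d - 3) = (d - 2)*(d + 1)^3*(d - 3)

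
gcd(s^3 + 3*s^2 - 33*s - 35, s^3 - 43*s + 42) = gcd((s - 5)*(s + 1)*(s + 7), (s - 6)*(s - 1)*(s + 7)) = s + 7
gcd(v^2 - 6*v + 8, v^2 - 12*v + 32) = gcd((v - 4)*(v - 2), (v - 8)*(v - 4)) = v - 4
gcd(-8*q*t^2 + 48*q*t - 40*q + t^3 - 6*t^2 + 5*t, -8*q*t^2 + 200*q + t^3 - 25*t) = 8*q*t - 40*q - t^2 + 5*t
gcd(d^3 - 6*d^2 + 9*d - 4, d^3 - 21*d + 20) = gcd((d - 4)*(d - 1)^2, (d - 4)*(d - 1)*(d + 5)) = d^2 - 5*d + 4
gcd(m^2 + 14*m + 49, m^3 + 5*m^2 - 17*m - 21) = m + 7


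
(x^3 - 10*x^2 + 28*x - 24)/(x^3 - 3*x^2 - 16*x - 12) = (x^2 - 4*x + 4)/(x^2 + 3*x + 2)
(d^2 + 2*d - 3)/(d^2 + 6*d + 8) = (d^2 + 2*d - 3)/(d^2 + 6*d + 8)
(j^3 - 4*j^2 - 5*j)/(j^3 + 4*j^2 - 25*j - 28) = j*(j - 5)/(j^2 + 3*j - 28)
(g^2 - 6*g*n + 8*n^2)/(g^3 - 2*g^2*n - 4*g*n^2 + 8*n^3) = (g - 4*n)/(g^2 - 4*n^2)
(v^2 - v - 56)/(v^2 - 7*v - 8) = (v + 7)/(v + 1)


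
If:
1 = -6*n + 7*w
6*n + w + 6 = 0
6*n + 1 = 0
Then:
No Solution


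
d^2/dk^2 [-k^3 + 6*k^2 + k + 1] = 12 - 6*k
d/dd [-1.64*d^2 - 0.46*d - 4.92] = -3.28*d - 0.46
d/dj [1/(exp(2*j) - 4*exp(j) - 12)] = 2*(2 - exp(j))*exp(j)/(-exp(2*j) + 4*exp(j) + 12)^2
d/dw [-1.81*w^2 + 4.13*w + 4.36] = 4.13 - 3.62*w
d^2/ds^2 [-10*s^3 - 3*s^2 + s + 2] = -60*s - 6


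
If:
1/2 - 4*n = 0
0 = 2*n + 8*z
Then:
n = 1/8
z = -1/32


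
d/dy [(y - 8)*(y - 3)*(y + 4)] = 3*y^2 - 14*y - 20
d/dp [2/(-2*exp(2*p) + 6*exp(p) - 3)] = (8*exp(p) - 12)*exp(p)/(2*exp(2*p) - 6*exp(p) + 3)^2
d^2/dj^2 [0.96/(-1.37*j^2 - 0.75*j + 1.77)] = (3.603648*j^2 + 1.9728*j - 0.96*(2.74*j + 0.75)*(5.48*j + 1.5) - 4.655808)/(1.37*j^2 + 0.75*j - 1.77)^3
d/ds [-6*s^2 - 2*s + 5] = -12*s - 2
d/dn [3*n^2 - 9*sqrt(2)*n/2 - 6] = 6*n - 9*sqrt(2)/2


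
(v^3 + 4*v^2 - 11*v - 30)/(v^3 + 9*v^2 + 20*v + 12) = (v^2 + 2*v - 15)/(v^2 + 7*v + 6)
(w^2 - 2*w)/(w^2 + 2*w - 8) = w/(w + 4)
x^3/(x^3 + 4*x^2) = x/(x + 4)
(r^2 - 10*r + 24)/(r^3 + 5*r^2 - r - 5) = (r^2 - 10*r + 24)/(r^3 + 5*r^2 - r - 5)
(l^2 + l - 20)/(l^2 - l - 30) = (l - 4)/(l - 6)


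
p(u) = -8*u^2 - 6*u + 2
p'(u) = -16*u - 6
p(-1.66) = -10.08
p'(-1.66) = 20.56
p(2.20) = -49.92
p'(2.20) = -41.20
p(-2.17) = -22.65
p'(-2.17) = 28.72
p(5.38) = -261.84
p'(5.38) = -92.08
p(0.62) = -4.80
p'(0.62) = -15.92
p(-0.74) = 2.06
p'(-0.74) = 5.84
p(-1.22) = -2.59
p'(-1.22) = 13.52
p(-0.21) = 2.91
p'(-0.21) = -2.64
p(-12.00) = -1078.00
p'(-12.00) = 186.00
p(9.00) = -700.00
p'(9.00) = -150.00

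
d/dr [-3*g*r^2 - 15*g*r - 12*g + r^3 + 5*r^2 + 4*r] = -6*g*r - 15*g + 3*r^2 + 10*r + 4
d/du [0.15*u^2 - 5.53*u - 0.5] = 0.3*u - 5.53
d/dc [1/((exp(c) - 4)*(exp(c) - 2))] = 2*(3 - exp(c))*exp(c)/(exp(4*c) - 12*exp(3*c) + 52*exp(2*c) - 96*exp(c) + 64)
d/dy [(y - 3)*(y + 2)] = 2*y - 1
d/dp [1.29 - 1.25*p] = -1.25000000000000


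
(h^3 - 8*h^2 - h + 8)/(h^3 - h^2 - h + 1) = (h - 8)/(h - 1)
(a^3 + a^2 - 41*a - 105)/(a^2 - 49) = (a^2 + 8*a + 15)/(a + 7)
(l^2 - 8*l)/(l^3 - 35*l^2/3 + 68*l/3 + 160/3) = 3*l/(3*l^2 - 11*l - 20)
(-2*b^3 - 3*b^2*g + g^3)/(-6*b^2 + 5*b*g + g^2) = (-2*b^3 - 3*b^2*g + g^3)/(-6*b^2 + 5*b*g + g^2)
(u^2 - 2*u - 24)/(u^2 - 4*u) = (u^2 - 2*u - 24)/(u*(u - 4))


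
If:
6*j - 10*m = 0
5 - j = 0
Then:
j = 5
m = 3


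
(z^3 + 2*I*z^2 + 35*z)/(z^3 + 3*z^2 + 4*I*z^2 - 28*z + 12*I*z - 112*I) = z*(z^2 + 2*I*z + 35)/(z^3 + z^2*(3 + 4*I) + 4*z*(-7 + 3*I) - 112*I)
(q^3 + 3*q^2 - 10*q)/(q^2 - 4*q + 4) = q*(q + 5)/(q - 2)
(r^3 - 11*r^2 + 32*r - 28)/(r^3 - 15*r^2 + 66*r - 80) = (r^2 - 9*r + 14)/(r^2 - 13*r + 40)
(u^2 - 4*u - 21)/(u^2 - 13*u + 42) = (u + 3)/(u - 6)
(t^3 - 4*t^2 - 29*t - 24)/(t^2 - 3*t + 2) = (t^3 - 4*t^2 - 29*t - 24)/(t^2 - 3*t + 2)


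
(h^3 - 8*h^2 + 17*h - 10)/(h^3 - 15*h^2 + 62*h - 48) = (h^2 - 7*h + 10)/(h^2 - 14*h + 48)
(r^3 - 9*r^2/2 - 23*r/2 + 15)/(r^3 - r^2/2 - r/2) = (2*r^2 - 7*r - 30)/(r*(2*r + 1))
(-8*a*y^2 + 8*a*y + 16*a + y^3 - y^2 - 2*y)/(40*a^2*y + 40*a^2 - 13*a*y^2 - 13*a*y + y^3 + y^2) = (y - 2)/(-5*a + y)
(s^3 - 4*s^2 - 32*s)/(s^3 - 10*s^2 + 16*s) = (s + 4)/(s - 2)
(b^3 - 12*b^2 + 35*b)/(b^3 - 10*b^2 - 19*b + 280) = b*(b - 5)/(b^2 - 3*b - 40)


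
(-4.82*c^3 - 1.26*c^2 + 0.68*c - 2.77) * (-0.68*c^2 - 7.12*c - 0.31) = 3.2776*c^5 + 35.1752*c^4 + 10.003*c^3 - 2.5674*c^2 + 19.5116*c + 0.8587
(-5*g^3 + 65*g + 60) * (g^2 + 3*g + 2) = -5*g^5 - 15*g^4 + 55*g^3 + 255*g^2 + 310*g + 120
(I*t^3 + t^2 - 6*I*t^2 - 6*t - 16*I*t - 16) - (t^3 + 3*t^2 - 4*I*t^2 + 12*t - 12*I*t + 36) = -t^3 + I*t^3 - 2*t^2 - 2*I*t^2 - 18*t - 4*I*t - 52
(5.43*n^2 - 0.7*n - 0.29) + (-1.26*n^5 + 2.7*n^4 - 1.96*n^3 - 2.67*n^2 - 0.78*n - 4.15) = -1.26*n^5 + 2.7*n^4 - 1.96*n^3 + 2.76*n^2 - 1.48*n - 4.44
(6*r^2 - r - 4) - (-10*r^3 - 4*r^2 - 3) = 10*r^3 + 10*r^2 - r - 1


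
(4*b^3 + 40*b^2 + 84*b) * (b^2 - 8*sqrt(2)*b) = 4*b^5 - 32*sqrt(2)*b^4 + 40*b^4 - 320*sqrt(2)*b^3 + 84*b^3 - 672*sqrt(2)*b^2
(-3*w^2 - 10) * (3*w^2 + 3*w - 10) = -9*w^4 - 9*w^3 - 30*w + 100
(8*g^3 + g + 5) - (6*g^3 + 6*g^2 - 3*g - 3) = 2*g^3 - 6*g^2 + 4*g + 8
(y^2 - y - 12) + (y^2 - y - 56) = 2*y^2 - 2*y - 68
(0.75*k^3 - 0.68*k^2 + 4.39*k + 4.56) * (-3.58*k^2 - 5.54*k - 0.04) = -2.685*k^5 - 1.7206*k^4 - 11.979*k^3 - 40.6182*k^2 - 25.438*k - 0.1824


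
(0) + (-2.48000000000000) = -2.48000000000000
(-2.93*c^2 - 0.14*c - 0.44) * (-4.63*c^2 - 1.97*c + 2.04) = 13.5659*c^4 + 6.4203*c^3 - 3.6642*c^2 + 0.5812*c - 0.8976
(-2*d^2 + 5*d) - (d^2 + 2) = -3*d^2 + 5*d - 2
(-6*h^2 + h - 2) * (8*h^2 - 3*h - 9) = -48*h^4 + 26*h^3 + 35*h^2 - 3*h + 18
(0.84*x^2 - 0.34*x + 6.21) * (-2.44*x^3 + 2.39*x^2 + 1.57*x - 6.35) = -2.0496*x^5 + 2.8372*x^4 - 14.6462*x^3 + 8.9741*x^2 + 11.9087*x - 39.4335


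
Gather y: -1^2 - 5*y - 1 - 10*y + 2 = -15*y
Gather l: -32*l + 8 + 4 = 12 - 32*l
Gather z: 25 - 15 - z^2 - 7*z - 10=-z^2 - 7*z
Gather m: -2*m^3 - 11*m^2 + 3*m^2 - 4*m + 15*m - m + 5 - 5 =-2*m^3 - 8*m^2 + 10*m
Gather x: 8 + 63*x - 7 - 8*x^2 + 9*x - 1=-8*x^2 + 72*x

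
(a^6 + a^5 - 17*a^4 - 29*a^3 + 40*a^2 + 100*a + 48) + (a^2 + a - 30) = a^6 + a^5 - 17*a^4 - 29*a^3 + 41*a^2 + 101*a + 18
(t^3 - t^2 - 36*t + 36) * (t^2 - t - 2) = t^5 - 2*t^4 - 37*t^3 + 74*t^2 + 36*t - 72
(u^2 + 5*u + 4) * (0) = 0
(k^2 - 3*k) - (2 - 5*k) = k^2 + 2*k - 2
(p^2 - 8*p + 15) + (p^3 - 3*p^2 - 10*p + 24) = p^3 - 2*p^2 - 18*p + 39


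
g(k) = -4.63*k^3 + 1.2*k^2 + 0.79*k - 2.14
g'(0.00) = 0.79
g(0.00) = -2.14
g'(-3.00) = -131.42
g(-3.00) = 131.30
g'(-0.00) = 0.79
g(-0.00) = -2.14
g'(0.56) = -2.22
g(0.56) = -2.13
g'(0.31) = 0.20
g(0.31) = -1.92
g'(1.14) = -14.53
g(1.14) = -6.54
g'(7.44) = -750.22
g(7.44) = -1836.61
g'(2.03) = -51.58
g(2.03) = -34.32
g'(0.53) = -1.84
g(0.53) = -2.07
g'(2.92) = -110.63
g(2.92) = -104.88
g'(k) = -13.89*k^2 + 2.4*k + 0.79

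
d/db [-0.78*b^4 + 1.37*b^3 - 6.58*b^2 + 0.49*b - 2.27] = -3.12*b^3 + 4.11*b^2 - 13.16*b + 0.49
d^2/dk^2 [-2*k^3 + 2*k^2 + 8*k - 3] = 4 - 12*k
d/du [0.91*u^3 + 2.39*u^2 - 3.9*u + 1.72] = 2.73*u^2 + 4.78*u - 3.9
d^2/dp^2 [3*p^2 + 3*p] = 6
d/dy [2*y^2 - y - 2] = 4*y - 1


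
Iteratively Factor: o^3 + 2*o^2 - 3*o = (o + 3)*(o^2 - o) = (o - 1)*(o + 3)*(o)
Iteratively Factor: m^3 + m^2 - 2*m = (m - 1)*(m^2 + 2*m) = (m - 1)*(m + 2)*(m)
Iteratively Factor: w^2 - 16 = (w - 4)*(w + 4)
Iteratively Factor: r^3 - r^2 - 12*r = (r - 4)*(r^2 + 3*r) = (r - 4)*(r + 3)*(r)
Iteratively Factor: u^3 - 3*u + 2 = (u - 1)*(u^2 + u - 2) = (u - 1)*(u + 2)*(u - 1)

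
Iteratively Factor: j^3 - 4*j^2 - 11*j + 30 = (j + 3)*(j^2 - 7*j + 10) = (j - 2)*(j + 3)*(j - 5)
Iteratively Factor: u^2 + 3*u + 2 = (u + 1)*(u + 2)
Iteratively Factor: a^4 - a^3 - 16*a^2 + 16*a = (a + 4)*(a^3 - 5*a^2 + 4*a) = a*(a + 4)*(a^2 - 5*a + 4) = a*(a - 1)*(a + 4)*(a - 4)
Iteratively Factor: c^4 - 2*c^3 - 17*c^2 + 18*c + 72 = (c + 2)*(c^3 - 4*c^2 - 9*c + 36) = (c - 4)*(c + 2)*(c^2 - 9) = (c - 4)*(c + 2)*(c + 3)*(c - 3)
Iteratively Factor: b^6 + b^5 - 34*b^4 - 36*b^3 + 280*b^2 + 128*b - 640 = (b + 4)*(b^5 - 3*b^4 - 22*b^3 + 52*b^2 + 72*b - 160) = (b - 2)*(b + 4)*(b^4 - b^3 - 24*b^2 + 4*b + 80) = (b - 2)*(b + 2)*(b + 4)*(b^3 - 3*b^2 - 18*b + 40) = (b - 2)*(b + 2)*(b + 4)^2*(b^2 - 7*b + 10) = (b - 2)^2*(b + 2)*(b + 4)^2*(b - 5)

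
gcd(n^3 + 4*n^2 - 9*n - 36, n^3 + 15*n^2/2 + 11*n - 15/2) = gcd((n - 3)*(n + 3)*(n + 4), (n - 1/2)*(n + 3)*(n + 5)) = n + 3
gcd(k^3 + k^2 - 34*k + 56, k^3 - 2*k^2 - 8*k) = k - 4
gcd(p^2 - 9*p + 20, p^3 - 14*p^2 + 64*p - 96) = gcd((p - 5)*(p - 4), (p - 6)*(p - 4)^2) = p - 4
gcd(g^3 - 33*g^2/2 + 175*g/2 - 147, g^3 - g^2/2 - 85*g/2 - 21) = g - 7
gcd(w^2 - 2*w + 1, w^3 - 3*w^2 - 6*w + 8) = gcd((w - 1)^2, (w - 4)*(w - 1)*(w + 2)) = w - 1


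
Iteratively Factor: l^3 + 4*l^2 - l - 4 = (l + 4)*(l^2 - 1) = (l + 1)*(l + 4)*(l - 1)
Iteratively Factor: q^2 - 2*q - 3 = (q - 3)*(q + 1)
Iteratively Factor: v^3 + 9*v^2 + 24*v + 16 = (v + 4)*(v^2 + 5*v + 4) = (v + 4)^2*(v + 1)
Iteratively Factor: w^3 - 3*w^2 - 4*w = (w - 4)*(w^2 + w) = w*(w - 4)*(w + 1)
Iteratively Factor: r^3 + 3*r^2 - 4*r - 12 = (r + 3)*(r^2 - 4) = (r + 2)*(r + 3)*(r - 2)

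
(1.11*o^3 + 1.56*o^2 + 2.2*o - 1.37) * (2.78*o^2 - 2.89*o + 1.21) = 3.0858*o^5 + 1.1289*o^4 + 2.9507*o^3 - 8.279*o^2 + 6.6213*o - 1.6577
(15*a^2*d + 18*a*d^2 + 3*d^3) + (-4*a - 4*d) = 15*a^2*d + 18*a*d^2 - 4*a + 3*d^3 - 4*d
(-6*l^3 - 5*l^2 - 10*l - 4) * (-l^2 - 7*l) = 6*l^5 + 47*l^4 + 45*l^3 + 74*l^2 + 28*l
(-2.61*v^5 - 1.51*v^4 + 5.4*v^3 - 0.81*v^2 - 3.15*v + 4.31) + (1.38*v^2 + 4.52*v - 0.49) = -2.61*v^5 - 1.51*v^4 + 5.4*v^3 + 0.57*v^2 + 1.37*v + 3.82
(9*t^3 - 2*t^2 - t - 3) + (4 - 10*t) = 9*t^3 - 2*t^2 - 11*t + 1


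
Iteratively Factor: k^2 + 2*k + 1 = (k + 1)*(k + 1)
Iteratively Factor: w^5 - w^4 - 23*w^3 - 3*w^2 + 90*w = (w - 2)*(w^4 + w^3 - 21*w^2 - 45*w) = (w - 2)*(w + 3)*(w^3 - 2*w^2 - 15*w) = (w - 5)*(w - 2)*(w + 3)*(w^2 + 3*w) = w*(w - 5)*(w - 2)*(w + 3)*(w + 3)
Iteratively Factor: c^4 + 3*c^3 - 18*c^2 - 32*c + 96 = (c - 3)*(c^3 + 6*c^2 - 32) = (c - 3)*(c + 4)*(c^2 + 2*c - 8) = (c - 3)*(c + 4)^2*(c - 2)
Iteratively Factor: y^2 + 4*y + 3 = (y + 3)*(y + 1)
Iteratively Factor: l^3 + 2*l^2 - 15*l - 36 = (l + 3)*(l^2 - l - 12) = (l + 3)^2*(l - 4)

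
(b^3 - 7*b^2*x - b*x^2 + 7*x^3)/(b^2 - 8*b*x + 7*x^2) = b + x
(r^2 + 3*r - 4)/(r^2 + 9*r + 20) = (r - 1)/(r + 5)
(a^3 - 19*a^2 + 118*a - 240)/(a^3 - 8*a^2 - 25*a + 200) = (a - 6)/(a + 5)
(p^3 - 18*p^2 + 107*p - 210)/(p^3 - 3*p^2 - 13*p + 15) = (p^2 - 13*p + 42)/(p^2 + 2*p - 3)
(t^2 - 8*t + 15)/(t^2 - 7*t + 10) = (t - 3)/(t - 2)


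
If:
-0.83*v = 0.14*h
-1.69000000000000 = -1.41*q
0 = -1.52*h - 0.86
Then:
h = -0.57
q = 1.20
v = 0.10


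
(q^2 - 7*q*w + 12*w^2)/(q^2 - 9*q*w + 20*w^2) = (q - 3*w)/(q - 5*w)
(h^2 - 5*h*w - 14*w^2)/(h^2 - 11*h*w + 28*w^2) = (-h - 2*w)/(-h + 4*w)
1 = 1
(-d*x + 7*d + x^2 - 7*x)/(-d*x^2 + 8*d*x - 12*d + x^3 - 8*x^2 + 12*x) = (x - 7)/(x^2 - 8*x + 12)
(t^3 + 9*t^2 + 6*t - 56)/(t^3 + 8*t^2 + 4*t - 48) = (t + 7)/(t + 6)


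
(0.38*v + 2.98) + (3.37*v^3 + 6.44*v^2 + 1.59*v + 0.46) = 3.37*v^3 + 6.44*v^2 + 1.97*v + 3.44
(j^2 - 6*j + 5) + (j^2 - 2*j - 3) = 2*j^2 - 8*j + 2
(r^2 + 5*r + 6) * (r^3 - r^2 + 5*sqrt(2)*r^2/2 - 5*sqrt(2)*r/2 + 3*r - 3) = r^5 + 5*sqrt(2)*r^4/2 + 4*r^4 + 4*r^3 + 10*sqrt(2)*r^3 + 5*sqrt(2)*r^2/2 + 6*r^2 - 15*sqrt(2)*r + 3*r - 18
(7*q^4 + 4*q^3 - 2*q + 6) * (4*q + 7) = 28*q^5 + 65*q^4 + 28*q^3 - 8*q^2 + 10*q + 42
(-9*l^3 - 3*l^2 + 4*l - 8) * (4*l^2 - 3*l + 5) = -36*l^5 + 15*l^4 - 20*l^3 - 59*l^2 + 44*l - 40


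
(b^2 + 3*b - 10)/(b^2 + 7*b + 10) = (b - 2)/(b + 2)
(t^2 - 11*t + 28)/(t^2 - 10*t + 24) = (t - 7)/(t - 6)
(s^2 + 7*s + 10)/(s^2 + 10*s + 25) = (s + 2)/(s + 5)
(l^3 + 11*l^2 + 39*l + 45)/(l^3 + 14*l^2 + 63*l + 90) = (l + 3)/(l + 6)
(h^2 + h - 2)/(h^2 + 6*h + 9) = (h^2 + h - 2)/(h^2 + 6*h + 9)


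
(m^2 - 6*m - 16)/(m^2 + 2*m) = (m - 8)/m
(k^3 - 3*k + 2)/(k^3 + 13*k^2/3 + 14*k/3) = 3*(k^2 - 2*k + 1)/(k*(3*k + 7))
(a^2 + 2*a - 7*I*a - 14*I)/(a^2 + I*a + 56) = (a + 2)/(a + 8*I)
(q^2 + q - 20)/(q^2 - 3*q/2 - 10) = 2*(q + 5)/(2*q + 5)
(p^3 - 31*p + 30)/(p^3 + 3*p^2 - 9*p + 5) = (p^2 + p - 30)/(p^2 + 4*p - 5)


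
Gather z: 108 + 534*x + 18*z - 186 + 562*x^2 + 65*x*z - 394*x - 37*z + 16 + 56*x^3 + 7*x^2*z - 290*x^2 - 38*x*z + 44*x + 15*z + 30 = 56*x^3 + 272*x^2 + 184*x + z*(7*x^2 + 27*x - 4) - 32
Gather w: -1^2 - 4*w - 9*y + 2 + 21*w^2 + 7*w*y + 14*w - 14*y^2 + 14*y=21*w^2 + w*(7*y + 10) - 14*y^2 + 5*y + 1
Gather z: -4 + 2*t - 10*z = 2*t - 10*z - 4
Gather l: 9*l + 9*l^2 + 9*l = 9*l^2 + 18*l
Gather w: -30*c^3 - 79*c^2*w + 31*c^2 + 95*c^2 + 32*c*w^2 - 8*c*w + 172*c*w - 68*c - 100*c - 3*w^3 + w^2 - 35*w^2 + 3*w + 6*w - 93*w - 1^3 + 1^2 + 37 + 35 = -30*c^3 + 126*c^2 - 168*c - 3*w^3 + w^2*(32*c - 34) + w*(-79*c^2 + 164*c - 84) + 72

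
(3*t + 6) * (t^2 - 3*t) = 3*t^3 - 3*t^2 - 18*t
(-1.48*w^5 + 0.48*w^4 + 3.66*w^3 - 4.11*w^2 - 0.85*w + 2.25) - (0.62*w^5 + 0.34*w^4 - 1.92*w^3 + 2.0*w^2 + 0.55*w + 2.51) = -2.1*w^5 + 0.14*w^4 + 5.58*w^3 - 6.11*w^2 - 1.4*w - 0.26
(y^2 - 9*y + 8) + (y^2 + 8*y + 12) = 2*y^2 - y + 20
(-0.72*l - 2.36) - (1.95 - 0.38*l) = -0.34*l - 4.31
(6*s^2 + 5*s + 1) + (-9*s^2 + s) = -3*s^2 + 6*s + 1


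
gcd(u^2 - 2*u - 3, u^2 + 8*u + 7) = u + 1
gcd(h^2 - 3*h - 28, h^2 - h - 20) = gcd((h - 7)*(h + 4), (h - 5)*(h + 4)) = h + 4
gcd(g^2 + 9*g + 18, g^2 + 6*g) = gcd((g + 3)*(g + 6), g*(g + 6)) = g + 6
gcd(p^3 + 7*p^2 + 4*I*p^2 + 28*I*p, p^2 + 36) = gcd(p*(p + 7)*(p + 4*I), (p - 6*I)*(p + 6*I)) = 1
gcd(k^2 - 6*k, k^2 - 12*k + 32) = 1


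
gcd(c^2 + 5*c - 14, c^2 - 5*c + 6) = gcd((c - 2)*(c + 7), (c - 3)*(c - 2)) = c - 2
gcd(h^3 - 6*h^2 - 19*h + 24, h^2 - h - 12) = h + 3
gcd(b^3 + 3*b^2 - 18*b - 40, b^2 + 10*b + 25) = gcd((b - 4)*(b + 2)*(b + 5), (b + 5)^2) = b + 5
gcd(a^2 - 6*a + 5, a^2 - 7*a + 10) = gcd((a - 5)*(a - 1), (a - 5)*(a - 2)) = a - 5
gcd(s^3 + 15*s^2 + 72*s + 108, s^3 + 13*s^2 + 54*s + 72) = s^2 + 9*s + 18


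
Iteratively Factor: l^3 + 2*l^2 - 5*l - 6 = (l - 2)*(l^2 + 4*l + 3) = (l - 2)*(l + 1)*(l + 3)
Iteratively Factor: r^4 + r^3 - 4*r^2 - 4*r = (r + 2)*(r^3 - r^2 - 2*r) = r*(r + 2)*(r^2 - r - 2) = r*(r + 1)*(r + 2)*(r - 2)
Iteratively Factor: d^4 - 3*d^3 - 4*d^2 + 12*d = (d - 2)*(d^3 - d^2 - 6*d) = d*(d - 2)*(d^2 - d - 6) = d*(d - 3)*(d - 2)*(d + 2)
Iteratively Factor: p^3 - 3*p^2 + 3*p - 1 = (p - 1)*(p^2 - 2*p + 1) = (p - 1)^2*(p - 1)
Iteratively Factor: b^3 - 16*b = (b)*(b^2 - 16) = b*(b - 4)*(b + 4)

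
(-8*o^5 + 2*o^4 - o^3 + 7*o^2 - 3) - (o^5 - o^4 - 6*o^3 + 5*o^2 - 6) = -9*o^5 + 3*o^4 + 5*o^3 + 2*o^2 + 3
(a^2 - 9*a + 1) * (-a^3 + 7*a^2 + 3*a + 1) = -a^5 + 16*a^4 - 61*a^3 - 19*a^2 - 6*a + 1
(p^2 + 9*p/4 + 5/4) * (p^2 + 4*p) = p^4 + 25*p^3/4 + 41*p^2/4 + 5*p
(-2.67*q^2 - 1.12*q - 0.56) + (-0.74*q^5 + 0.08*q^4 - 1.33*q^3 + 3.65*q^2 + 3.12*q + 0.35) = -0.74*q^5 + 0.08*q^4 - 1.33*q^3 + 0.98*q^2 + 2.0*q - 0.21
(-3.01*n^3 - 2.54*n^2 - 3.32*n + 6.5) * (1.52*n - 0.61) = -4.5752*n^4 - 2.0247*n^3 - 3.497*n^2 + 11.9052*n - 3.965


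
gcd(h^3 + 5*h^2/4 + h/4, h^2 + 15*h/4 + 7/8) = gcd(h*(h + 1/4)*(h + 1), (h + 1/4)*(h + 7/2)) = h + 1/4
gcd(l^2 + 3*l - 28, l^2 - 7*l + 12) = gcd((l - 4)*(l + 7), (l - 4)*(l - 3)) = l - 4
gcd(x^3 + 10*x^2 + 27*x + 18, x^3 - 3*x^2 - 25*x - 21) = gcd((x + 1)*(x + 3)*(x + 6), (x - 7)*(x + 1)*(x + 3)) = x^2 + 4*x + 3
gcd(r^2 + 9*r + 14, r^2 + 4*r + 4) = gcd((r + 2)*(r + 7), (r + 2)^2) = r + 2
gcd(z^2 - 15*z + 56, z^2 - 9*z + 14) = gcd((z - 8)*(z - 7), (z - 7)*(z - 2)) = z - 7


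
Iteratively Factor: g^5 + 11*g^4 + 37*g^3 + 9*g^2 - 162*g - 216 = (g + 4)*(g^4 + 7*g^3 + 9*g^2 - 27*g - 54) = (g + 3)*(g + 4)*(g^3 + 4*g^2 - 3*g - 18) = (g + 3)^2*(g + 4)*(g^2 + g - 6) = (g - 2)*(g + 3)^2*(g + 4)*(g + 3)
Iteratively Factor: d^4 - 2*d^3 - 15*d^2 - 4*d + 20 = (d + 2)*(d^3 - 4*d^2 - 7*d + 10) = (d - 5)*(d + 2)*(d^2 + d - 2) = (d - 5)*(d + 2)^2*(d - 1)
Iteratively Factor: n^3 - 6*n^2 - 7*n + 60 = (n - 4)*(n^2 - 2*n - 15) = (n - 5)*(n - 4)*(n + 3)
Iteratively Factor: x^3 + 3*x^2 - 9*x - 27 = (x - 3)*(x^2 + 6*x + 9) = (x - 3)*(x + 3)*(x + 3)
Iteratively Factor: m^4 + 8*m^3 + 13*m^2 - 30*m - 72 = (m + 3)*(m^3 + 5*m^2 - 2*m - 24) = (m - 2)*(m + 3)*(m^2 + 7*m + 12) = (m - 2)*(m + 3)^2*(m + 4)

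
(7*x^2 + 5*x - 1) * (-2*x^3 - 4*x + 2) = -14*x^5 - 10*x^4 - 26*x^3 - 6*x^2 + 14*x - 2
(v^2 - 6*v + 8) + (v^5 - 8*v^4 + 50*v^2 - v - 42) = v^5 - 8*v^4 + 51*v^2 - 7*v - 34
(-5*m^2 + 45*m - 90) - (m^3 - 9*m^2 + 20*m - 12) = -m^3 + 4*m^2 + 25*m - 78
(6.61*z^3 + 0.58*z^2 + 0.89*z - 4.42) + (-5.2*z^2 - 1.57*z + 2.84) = 6.61*z^3 - 4.62*z^2 - 0.68*z - 1.58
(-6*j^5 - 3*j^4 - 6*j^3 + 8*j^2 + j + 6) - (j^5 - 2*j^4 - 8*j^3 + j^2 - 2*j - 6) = -7*j^5 - j^4 + 2*j^3 + 7*j^2 + 3*j + 12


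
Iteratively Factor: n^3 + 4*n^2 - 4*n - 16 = (n + 2)*(n^2 + 2*n - 8) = (n - 2)*(n + 2)*(n + 4)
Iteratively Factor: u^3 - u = (u - 1)*(u^2 + u) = (u - 1)*(u + 1)*(u)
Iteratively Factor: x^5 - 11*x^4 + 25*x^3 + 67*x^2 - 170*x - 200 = (x - 5)*(x^4 - 6*x^3 - 5*x^2 + 42*x + 40) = (x - 5)*(x + 1)*(x^3 - 7*x^2 + 2*x + 40) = (x - 5)^2*(x + 1)*(x^2 - 2*x - 8) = (x - 5)^2*(x - 4)*(x + 1)*(x + 2)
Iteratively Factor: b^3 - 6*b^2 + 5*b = (b - 5)*(b^2 - b) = (b - 5)*(b - 1)*(b)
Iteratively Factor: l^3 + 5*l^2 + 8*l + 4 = (l + 2)*(l^2 + 3*l + 2) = (l + 1)*(l + 2)*(l + 2)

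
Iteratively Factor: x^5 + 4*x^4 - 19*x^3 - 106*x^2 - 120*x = (x - 5)*(x^4 + 9*x^3 + 26*x^2 + 24*x) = x*(x - 5)*(x^3 + 9*x^2 + 26*x + 24) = x*(x - 5)*(x + 3)*(x^2 + 6*x + 8) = x*(x - 5)*(x + 2)*(x + 3)*(x + 4)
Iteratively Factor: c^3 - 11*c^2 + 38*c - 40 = (c - 2)*(c^2 - 9*c + 20) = (c - 5)*(c - 2)*(c - 4)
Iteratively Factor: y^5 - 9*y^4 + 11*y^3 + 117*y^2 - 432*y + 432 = (y - 3)*(y^4 - 6*y^3 - 7*y^2 + 96*y - 144) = (y - 3)^2*(y^3 - 3*y^2 - 16*y + 48) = (y - 4)*(y - 3)^2*(y^2 + y - 12) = (y - 4)*(y - 3)^2*(y + 4)*(y - 3)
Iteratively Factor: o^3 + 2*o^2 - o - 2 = (o + 2)*(o^2 - 1) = (o - 1)*(o + 2)*(o + 1)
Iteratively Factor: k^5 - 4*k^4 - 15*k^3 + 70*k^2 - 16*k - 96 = (k + 1)*(k^4 - 5*k^3 - 10*k^2 + 80*k - 96) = (k - 2)*(k + 1)*(k^3 - 3*k^2 - 16*k + 48) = (k - 4)*(k - 2)*(k + 1)*(k^2 + k - 12) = (k - 4)*(k - 2)*(k + 1)*(k + 4)*(k - 3)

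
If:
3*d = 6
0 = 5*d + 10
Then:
No Solution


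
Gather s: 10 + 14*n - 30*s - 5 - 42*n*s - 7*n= 7*n + s*(-42*n - 30) + 5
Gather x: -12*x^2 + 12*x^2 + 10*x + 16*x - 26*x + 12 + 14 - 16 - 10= 0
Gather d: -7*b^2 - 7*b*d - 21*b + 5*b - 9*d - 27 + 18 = -7*b^2 - 16*b + d*(-7*b - 9) - 9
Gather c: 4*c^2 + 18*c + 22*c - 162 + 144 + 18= 4*c^2 + 40*c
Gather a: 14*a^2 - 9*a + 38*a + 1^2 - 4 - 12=14*a^2 + 29*a - 15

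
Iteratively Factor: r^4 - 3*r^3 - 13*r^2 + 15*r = (r - 5)*(r^3 + 2*r^2 - 3*r) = (r - 5)*(r + 3)*(r^2 - r) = (r - 5)*(r - 1)*(r + 3)*(r)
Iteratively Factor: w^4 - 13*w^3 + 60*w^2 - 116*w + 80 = (w - 2)*(w^3 - 11*w^2 + 38*w - 40) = (w - 2)^2*(w^2 - 9*w + 20) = (w - 4)*(w - 2)^2*(w - 5)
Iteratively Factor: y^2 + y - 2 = (y - 1)*(y + 2)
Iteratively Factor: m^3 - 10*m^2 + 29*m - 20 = (m - 1)*(m^2 - 9*m + 20) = (m - 4)*(m - 1)*(m - 5)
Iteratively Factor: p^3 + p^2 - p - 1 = (p + 1)*(p^2 - 1) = (p - 1)*(p + 1)*(p + 1)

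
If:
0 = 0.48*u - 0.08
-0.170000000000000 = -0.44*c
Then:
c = 0.39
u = 0.17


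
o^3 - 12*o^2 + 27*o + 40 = (o - 8)*(o - 5)*(o + 1)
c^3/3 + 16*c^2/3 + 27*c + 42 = (c/3 + 1)*(c + 6)*(c + 7)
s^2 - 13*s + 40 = (s - 8)*(s - 5)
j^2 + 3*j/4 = j*(j + 3/4)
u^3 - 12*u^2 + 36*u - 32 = (u - 8)*(u - 2)^2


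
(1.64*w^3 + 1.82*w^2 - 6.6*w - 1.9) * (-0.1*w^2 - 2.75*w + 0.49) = -0.164*w^5 - 4.692*w^4 - 3.5414*w^3 + 19.2318*w^2 + 1.991*w - 0.931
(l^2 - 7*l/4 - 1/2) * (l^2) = l^4 - 7*l^3/4 - l^2/2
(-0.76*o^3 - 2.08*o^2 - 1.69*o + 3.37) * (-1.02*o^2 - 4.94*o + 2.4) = 0.7752*o^5 + 5.876*o^4 + 10.175*o^3 - 0.0808*o^2 - 20.7038*o + 8.088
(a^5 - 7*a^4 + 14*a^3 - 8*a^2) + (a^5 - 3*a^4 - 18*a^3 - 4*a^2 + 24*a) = 2*a^5 - 10*a^4 - 4*a^3 - 12*a^2 + 24*a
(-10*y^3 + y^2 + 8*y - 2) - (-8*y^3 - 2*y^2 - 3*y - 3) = -2*y^3 + 3*y^2 + 11*y + 1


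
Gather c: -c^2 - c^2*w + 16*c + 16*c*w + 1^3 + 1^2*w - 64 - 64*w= c^2*(-w - 1) + c*(16*w + 16) - 63*w - 63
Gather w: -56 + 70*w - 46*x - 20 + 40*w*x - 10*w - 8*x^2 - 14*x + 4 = w*(40*x + 60) - 8*x^2 - 60*x - 72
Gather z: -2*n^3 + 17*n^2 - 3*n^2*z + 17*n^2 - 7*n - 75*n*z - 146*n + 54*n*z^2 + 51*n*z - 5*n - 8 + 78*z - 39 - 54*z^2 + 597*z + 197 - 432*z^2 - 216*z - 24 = -2*n^3 + 34*n^2 - 158*n + z^2*(54*n - 486) + z*(-3*n^2 - 24*n + 459) + 126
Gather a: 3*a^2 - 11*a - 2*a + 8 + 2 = 3*a^2 - 13*a + 10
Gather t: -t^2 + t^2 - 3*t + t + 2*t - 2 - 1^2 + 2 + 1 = 0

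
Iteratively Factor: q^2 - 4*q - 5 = (q + 1)*(q - 5)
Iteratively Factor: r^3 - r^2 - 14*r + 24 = (r - 3)*(r^2 + 2*r - 8) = (r - 3)*(r + 4)*(r - 2)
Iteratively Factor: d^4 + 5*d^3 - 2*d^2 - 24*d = (d - 2)*(d^3 + 7*d^2 + 12*d) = (d - 2)*(d + 4)*(d^2 + 3*d) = (d - 2)*(d + 3)*(d + 4)*(d)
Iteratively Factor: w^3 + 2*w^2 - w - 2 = (w + 1)*(w^2 + w - 2) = (w - 1)*(w + 1)*(w + 2)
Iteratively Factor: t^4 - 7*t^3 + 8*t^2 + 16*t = (t - 4)*(t^3 - 3*t^2 - 4*t) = t*(t - 4)*(t^2 - 3*t - 4) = t*(t - 4)^2*(t + 1)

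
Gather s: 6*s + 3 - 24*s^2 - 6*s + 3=6 - 24*s^2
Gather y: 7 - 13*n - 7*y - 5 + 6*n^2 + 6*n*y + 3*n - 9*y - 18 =6*n^2 - 10*n + y*(6*n - 16) - 16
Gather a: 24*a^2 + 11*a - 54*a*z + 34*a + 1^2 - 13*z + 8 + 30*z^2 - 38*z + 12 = 24*a^2 + a*(45 - 54*z) + 30*z^2 - 51*z + 21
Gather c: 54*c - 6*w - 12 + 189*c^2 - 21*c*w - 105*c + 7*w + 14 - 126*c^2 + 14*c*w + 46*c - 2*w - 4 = 63*c^2 + c*(-7*w - 5) - w - 2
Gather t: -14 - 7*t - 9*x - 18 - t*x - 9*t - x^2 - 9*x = t*(-x - 16) - x^2 - 18*x - 32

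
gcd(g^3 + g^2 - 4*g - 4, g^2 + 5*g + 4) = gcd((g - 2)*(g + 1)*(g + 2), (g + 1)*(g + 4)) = g + 1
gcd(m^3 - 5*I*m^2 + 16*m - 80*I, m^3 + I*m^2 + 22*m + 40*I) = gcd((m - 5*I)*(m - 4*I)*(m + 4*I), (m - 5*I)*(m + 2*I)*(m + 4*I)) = m^2 - I*m + 20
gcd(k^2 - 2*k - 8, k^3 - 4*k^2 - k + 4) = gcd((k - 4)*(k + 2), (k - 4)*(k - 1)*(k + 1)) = k - 4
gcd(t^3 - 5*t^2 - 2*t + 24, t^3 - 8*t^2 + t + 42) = t^2 - t - 6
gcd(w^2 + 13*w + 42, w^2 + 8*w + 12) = w + 6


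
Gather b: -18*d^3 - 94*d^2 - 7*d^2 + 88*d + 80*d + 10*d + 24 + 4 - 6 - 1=-18*d^3 - 101*d^2 + 178*d + 21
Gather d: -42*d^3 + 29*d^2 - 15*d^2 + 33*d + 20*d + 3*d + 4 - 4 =-42*d^3 + 14*d^2 + 56*d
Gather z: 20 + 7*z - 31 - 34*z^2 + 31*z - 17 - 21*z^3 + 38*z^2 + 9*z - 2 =-21*z^3 + 4*z^2 + 47*z - 30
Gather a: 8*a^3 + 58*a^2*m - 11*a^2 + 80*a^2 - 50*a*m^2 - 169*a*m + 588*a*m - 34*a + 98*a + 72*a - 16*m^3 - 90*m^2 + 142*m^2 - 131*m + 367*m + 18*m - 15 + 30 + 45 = 8*a^3 + a^2*(58*m + 69) + a*(-50*m^2 + 419*m + 136) - 16*m^3 + 52*m^2 + 254*m + 60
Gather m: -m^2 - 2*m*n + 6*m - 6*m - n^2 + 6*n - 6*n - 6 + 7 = -m^2 - 2*m*n - n^2 + 1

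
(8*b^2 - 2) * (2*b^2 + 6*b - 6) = 16*b^4 + 48*b^3 - 52*b^2 - 12*b + 12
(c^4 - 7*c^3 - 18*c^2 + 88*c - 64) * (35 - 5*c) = -5*c^5 + 70*c^4 - 155*c^3 - 1070*c^2 + 3400*c - 2240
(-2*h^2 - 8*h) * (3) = -6*h^2 - 24*h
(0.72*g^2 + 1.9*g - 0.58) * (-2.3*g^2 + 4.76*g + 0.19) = -1.656*g^4 - 0.9428*g^3 + 10.5148*g^2 - 2.3998*g - 0.1102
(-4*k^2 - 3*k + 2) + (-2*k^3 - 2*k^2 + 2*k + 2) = -2*k^3 - 6*k^2 - k + 4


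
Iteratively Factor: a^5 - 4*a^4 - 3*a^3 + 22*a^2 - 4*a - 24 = (a + 2)*(a^4 - 6*a^3 + 9*a^2 + 4*a - 12) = (a - 2)*(a + 2)*(a^3 - 4*a^2 + a + 6) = (a - 2)^2*(a + 2)*(a^2 - 2*a - 3) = (a - 3)*(a - 2)^2*(a + 2)*(a + 1)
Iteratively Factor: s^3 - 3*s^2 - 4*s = (s)*(s^2 - 3*s - 4) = s*(s - 4)*(s + 1)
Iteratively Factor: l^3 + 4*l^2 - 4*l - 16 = (l + 2)*(l^2 + 2*l - 8) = (l + 2)*(l + 4)*(l - 2)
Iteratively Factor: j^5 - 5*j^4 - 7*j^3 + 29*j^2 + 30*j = (j + 1)*(j^4 - 6*j^3 - j^2 + 30*j) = (j - 5)*(j + 1)*(j^3 - j^2 - 6*j) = (j - 5)*(j - 3)*(j + 1)*(j^2 + 2*j) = (j - 5)*(j - 3)*(j + 1)*(j + 2)*(j)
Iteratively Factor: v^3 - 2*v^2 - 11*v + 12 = (v + 3)*(v^2 - 5*v + 4) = (v - 1)*(v + 3)*(v - 4)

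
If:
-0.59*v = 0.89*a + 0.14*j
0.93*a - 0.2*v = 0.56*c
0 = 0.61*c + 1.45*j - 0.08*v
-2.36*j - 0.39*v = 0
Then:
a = 0.00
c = 0.00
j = 0.00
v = 0.00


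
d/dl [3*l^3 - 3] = 9*l^2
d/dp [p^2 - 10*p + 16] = 2*p - 10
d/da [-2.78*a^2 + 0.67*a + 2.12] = 0.67 - 5.56*a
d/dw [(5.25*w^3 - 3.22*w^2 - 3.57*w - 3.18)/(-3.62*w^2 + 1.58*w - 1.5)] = (-19.005*w^4 + 16.59*w^3 - 41.636*w^2 - 13.3632*w + 10.3794)/(13.1044*w^4 - 11.4392*w^3 + 13.3564*w^2 - 4.74*w + 2.25)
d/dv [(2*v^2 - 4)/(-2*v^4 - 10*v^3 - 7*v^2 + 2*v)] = 4*(2*v^5 + 5*v^4 - 8*v^3 - 29*v^2 - 14*v + 2)/(v^2*(4*v^6 + 40*v^5 + 128*v^4 + 132*v^3 + 9*v^2 - 28*v + 4))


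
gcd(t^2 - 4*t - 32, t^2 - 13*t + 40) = t - 8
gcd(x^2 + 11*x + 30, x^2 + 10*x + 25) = x + 5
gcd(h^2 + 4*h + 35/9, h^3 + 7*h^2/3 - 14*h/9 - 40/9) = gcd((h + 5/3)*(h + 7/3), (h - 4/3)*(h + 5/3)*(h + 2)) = h + 5/3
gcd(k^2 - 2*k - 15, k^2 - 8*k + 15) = k - 5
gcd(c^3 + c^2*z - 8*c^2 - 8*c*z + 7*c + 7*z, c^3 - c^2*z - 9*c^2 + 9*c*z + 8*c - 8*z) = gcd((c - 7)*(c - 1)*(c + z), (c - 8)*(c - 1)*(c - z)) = c - 1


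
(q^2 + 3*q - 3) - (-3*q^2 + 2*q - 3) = 4*q^2 + q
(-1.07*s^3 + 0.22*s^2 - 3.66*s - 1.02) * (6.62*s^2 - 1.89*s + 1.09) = -7.0834*s^5 + 3.4787*s^4 - 25.8113*s^3 + 0.404799999999999*s^2 - 2.0616*s - 1.1118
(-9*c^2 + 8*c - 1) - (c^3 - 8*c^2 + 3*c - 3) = -c^3 - c^2 + 5*c + 2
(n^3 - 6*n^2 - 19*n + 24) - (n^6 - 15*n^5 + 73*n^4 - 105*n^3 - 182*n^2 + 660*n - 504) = -n^6 + 15*n^5 - 73*n^4 + 106*n^3 + 176*n^2 - 679*n + 528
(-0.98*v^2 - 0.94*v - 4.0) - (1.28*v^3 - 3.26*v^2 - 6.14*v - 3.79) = -1.28*v^3 + 2.28*v^2 + 5.2*v - 0.21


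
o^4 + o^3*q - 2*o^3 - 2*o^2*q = o^2*(o - 2)*(o + q)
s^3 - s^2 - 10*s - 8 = (s - 4)*(s + 1)*(s + 2)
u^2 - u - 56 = (u - 8)*(u + 7)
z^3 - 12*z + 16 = (z - 2)^2*(z + 4)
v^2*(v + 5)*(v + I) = v^4 + 5*v^3 + I*v^3 + 5*I*v^2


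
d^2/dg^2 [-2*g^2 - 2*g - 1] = -4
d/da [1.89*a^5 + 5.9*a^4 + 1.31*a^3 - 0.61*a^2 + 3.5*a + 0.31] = 9.45*a^4 + 23.6*a^3 + 3.93*a^2 - 1.22*a + 3.5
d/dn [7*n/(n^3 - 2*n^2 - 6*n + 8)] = 14*(-n^3 + n^2 + 4)/(n^6 - 4*n^5 - 8*n^4 + 40*n^3 + 4*n^2 - 96*n + 64)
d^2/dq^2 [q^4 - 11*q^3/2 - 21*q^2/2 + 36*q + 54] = 12*q^2 - 33*q - 21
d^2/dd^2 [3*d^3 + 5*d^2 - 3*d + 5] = 18*d + 10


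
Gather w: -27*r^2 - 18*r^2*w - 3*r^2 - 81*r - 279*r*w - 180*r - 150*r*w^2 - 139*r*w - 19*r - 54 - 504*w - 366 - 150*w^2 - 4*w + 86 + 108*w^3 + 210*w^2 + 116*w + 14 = -30*r^2 - 280*r + 108*w^3 + w^2*(60 - 150*r) + w*(-18*r^2 - 418*r - 392) - 320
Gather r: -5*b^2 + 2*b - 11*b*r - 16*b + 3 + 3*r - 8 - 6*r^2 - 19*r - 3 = -5*b^2 - 14*b - 6*r^2 + r*(-11*b - 16) - 8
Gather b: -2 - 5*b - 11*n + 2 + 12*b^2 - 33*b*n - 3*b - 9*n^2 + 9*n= 12*b^2 + b*(-33*n - 8) - 9*n^2 - 2*n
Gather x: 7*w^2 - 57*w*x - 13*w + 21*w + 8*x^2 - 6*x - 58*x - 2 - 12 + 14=7*w^2 + 8*w + 8*x^2 + x*(-57*w - 64)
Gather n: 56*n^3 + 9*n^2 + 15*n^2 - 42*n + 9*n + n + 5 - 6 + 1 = 56*n^3 + 24*n^2 - 32*n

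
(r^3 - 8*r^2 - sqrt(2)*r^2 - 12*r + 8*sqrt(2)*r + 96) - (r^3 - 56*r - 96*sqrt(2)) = -8*r^2 - sqrt(2)*r^2 + 8*sqrt(2)*r + 44*r + 96 + 96*sqrt(2)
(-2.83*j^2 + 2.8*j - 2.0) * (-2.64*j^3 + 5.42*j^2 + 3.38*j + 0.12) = 7.4712*j^5 - 22.7306*j^4 + 10.8906*j^3 - 1.7156*j^2 - 6.424*j - 0.24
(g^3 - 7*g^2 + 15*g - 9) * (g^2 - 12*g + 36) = g^5 - 19*g^4 + 135*g^3 - 441*g^2 + 648*g - 324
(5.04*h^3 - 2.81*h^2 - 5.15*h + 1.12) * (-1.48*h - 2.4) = -7.4592*h^4 - 7.9372*h^3 + 14.366*h^2 + 10.7024*h - 2.688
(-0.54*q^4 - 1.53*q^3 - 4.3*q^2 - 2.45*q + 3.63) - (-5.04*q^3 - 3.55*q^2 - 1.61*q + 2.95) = -0.54*q^4 + 3.51*q^3 - 0.75*q^2 - 0.84*q + 0.68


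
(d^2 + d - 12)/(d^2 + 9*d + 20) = (d - 3)/(d + 5)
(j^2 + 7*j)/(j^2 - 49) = j/(j - 7)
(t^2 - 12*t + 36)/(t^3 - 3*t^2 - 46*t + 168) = (t - 6)/(t^2 + 3*t - 28)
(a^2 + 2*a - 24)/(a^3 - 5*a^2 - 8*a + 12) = (a^2 + 2*a - 24)/(a^3 - 5*a^2 - 8*a + 12)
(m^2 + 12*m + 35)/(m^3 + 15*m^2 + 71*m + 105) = 1/(m + 3)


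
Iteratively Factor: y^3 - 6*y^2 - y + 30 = (y - 5)*(y^2 - y - 6) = (y - 5)*(y - 3)*(y + 2)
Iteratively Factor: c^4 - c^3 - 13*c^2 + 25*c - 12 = (c - 3)*(c^3 + 2*c^2 - 7*c + 4) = (c - 3)*(c - 1)*(c^2 + 3*c - 4) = (c - 3)*(c - 1)*(c + 4)*(c - 1)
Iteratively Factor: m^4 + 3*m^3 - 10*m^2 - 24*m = (m + 2)*(m^3 + m^2 - 12*m) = (m - 3)*(m + 2)*(m^2 + 4*m) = m*(m - 3)*(m + 2)*(m + 4)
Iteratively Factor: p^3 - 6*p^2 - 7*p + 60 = (p - 5)*(p^2 - p - 12) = (p - 5)*(p - 4)*(p + 3)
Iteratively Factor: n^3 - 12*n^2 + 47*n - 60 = (n - 3)*(n^2 - 9*n + 20) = (n - 5)*(n - 3)*(n - 4)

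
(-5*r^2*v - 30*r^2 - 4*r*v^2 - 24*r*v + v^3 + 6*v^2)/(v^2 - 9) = (-5*r^2*v - 30*r^2 - 4*r*v^2 - 24*r*v + v^3 + 6*v^2)/(v^2 - 9)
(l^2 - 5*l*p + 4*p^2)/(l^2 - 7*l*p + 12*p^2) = (-l + p)/(-l + 3*p)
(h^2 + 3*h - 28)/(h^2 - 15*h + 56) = (h^2 + 3*h - 28)/(h^2 - 15*h + 56)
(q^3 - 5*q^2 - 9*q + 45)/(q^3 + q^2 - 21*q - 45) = (q - 3)/(q + 3)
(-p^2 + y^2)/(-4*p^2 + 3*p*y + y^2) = (p + y)/(4*p + y)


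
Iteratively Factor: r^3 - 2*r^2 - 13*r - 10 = (r + 2)*(r^2 - 4*r - 5) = (r - 5)*(r + 2)*(r + 1)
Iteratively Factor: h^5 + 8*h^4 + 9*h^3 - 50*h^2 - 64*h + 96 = (h + 3)*(h^4 + 5*h^3 - 6*h^2 - 32*h + 32) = (h + 3)*(h + 4)*(h^3 + h^2 - 10*h + 8) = (h + 3)*(h + 4)^2*(h^2 - 3*h + 2) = (h - 2)*(h + 3)*(h + 4)^2*(h - 1)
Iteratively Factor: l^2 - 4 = (l + 2)*(l - 2)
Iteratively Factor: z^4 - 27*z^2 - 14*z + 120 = (z - 2)*(z^3 + 2*z^2 - 23*z - 60) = (z - 2)*(z + 3)*(z^2 - z - 20) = (z - 5)*(z - 2)*(z + 3)*(z + 4)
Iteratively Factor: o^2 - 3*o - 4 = (o - 4)*(o + 1)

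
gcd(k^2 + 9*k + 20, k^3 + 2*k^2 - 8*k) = k + 4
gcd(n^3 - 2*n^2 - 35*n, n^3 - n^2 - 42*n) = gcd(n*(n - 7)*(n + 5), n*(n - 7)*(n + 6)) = n^2 - 7*n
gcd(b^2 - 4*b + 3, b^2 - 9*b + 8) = b - 1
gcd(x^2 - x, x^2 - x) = x^2 - x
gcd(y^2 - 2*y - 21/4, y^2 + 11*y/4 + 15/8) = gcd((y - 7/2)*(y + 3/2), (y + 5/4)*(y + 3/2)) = y + 3/2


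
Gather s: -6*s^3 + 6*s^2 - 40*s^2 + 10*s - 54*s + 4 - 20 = -6*s^3 - 34*s^2 - 44*s - 16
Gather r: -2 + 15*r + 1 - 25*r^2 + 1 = -25*r^2 + 15*r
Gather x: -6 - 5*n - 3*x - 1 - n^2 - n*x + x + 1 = -n^2 - 5*n + x*(-n - 2) - 6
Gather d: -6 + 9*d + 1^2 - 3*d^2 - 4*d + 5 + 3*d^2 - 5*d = 0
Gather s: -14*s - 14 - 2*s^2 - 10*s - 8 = -2*s^2 - 24*s - 22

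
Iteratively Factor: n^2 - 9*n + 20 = (n - 5)*(n - 4)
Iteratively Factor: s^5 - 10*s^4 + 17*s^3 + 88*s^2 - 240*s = (s - 4)*(s^4 - 6*s^3 - 7*s^2 + 60*s) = (s - 4)*(s + 3)*(s^3 - 9*s^2 + 20*s) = s*(s - 4)*(s + 3)*(s^2 - 9*s + 20) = s*(s - 5)*(s - 4)*(s + 3)*(s - 4)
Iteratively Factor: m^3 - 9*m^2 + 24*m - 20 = (m - 2)*(m^2 - 7*m + 10) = (m - 5)*(m - 2)*(m - 2)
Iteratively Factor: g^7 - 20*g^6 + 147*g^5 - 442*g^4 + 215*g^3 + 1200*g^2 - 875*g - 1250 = (g - 5)*(g^6 - 15*g^5 + 72*g^4 - 82*g^3 - 195*g^2 + 225*g + 250) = (g - 5)*(g + 1)*(g^5 - 16*g^4 + 88*g^3 - 170*g^2 - 25*g + 250) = (g - 5)^2*(g + 1)*(g^4 - 11*g^3 + 33*g^2 - 5*g - 50) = (g - 5)^3*(g + 1)*(g^3 - 6*g^2 + 3*g + 10) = (g - 5)^4*(g + 1)*(g^2 - g - 2) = (g - 5)^4*(g - 2)*(g + 1)*(g + 1)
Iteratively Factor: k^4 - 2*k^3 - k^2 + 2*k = (k)*(k^3 - 2*k^2 - k + 2) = k*(k - 1)*(k^2 - k - 2) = k*(k - 1)*(k + 1)*(k - 2)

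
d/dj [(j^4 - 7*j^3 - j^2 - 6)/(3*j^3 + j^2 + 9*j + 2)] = (3*j^6 + 2*j^5 + 23*j^4 - 118*j^3 + 3*j^2 + 8*j + 54)/(9*j^6 + 6*j^5 + 55*j^4 + 30*j^3 + 85*j^2 + 36*j + 4)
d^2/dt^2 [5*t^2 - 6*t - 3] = 10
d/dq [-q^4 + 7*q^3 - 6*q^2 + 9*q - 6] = -4*q^3 + 21*q^2 - 12*q + 9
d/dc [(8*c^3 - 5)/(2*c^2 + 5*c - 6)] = (c^2*(48*c^2 + 120*c - 144) - (4*c + 5)*(8*c^3 - 5))/(2*c^2 + 5*c - 6)^2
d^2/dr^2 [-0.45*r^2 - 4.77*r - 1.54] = -0.900000000000000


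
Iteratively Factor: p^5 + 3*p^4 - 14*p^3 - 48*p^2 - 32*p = (p - 4)*(p^4 + 7*p^3 + 14*p^2 + 8*p) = (p - 4)*(p + 2)*(p^3 + 5*p^2 + 4*p) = p*(p - 4)*(p + 2)*(p^2 + 5*p + 4) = p*(p - 4)*(p + 2)*(p + 4)*(p + 1)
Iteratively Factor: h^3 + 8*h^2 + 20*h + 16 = (h + 2)*(h^2 + 6*h + 8) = (h + 2)^2*(h + 4)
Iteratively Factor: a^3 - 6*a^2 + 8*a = (a - 4)*(a^2 - 2*a) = a*(a - 4)*(a - 2)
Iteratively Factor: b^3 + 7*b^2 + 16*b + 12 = (b + 2)*(b^2 + 5*b + 6) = (b + 2)*(b + 3)*(b + 2)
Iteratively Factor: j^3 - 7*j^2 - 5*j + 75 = (j - 5)*(j^2 - 2*j - 15) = (j - 5)*(j + 3)*(j - 5)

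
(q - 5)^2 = q^2 - 10*q + 25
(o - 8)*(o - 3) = o^2 - 11*o + 24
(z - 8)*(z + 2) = z^2 - 6*z - 16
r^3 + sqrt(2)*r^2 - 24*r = r*(r - 3*sqrt(2))*(r + 4*sqrt(2))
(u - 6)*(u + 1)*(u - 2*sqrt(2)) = u^3 - 5*u^2 - 2*sqrt(2)*u^2 - 6*u + 10*sqrt(2)*u + 12*sqrt(2)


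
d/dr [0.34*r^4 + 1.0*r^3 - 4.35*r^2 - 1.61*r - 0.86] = 1.36*r^3 + 3.0*r^2 - 8.7*r - 1.61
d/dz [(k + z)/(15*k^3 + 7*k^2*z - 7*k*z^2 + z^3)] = 2*(4*k - z)/(225*k^4 - 240*k^3*z + 94*k^2*z^2 - 16*k*z^3 + z^4)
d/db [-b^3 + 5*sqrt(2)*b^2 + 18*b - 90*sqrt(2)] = -3*b^2 + 10*sqrt(2)*b + 18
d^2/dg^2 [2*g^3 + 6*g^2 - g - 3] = 12*g + 12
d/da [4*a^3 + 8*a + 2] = 12*a^2 + 8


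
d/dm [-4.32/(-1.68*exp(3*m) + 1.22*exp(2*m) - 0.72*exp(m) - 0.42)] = (-21.7728*exp(2*m) + 10.5408*exp(m) - 3.1104)*exp(m)/(1.68*exp(3*m) - 1.22*exp(2*m) + 0.72*exp(m) + 0.42)^2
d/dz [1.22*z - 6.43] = 1.22000000000000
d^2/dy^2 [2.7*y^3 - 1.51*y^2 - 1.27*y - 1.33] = 16.2*y - 3.02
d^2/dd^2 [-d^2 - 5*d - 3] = -2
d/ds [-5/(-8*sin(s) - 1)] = -40*cos(s)/(8*sin(s) + 1)^2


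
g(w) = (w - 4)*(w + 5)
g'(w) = 2*w + 1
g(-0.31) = -20.21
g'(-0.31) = 0.38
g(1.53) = -16.13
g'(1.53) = 4.06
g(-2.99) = -14.05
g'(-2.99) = -4.98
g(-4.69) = -2.69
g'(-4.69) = -8.38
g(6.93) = 34.95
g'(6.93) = 14.86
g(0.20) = -19.76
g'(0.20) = 1.40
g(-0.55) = -20.25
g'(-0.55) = -0.10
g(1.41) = -16.60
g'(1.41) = 3.82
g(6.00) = 22.00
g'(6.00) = 13.00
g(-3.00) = -14.00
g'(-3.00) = -5.00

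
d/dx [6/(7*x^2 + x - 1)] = 6*(-14*x - 1)/(7*x^2 + x - 1)^2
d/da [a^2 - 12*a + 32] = 2*a - 12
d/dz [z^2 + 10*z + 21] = 2*z + 10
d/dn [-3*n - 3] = -3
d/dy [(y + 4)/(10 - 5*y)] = 6/(5*(y - 2)^2)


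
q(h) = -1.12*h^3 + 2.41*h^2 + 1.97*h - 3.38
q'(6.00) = -90.07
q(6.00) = -146.72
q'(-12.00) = -539.71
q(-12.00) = 2255.38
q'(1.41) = 2.09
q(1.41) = 1.05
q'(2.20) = -3.69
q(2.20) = 0.69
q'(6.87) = -123.50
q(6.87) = -239.25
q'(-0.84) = -4.45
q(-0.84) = -2.67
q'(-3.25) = -49.18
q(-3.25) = 54.12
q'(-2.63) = -33.95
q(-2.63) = 28.48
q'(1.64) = 0.84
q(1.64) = 1.39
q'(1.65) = 0.78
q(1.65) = 1.40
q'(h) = -3.36*h^2 + 4.82*h + 1.97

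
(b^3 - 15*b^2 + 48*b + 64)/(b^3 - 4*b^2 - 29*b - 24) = (b - 8)/(b + 3)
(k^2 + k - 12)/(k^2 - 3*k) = (k + 4)/k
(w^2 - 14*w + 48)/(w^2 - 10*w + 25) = (w^2 - 14*w + 48)/(w^2 - 10*w + 25)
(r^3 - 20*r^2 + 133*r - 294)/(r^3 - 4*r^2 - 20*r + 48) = (r^2 - 14*r + 49)/(r^2 + 2*r - 8)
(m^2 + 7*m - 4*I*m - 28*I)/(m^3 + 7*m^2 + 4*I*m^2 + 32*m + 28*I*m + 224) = 1/(m + 8*I)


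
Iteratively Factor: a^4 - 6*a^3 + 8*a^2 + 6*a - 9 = (a - 3)*(a^3 - 3*a^2 - a + 3) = (a - 3)*(a + 1)*(a^2 - 4*a + 3) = (a - 3)*(a - 1)*(a + 1)*(a - 3)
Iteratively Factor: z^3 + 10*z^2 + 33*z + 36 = (z + 3)*(z^2 + 7*z + 12) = (z + 3)*(z + 4)*(z + 3)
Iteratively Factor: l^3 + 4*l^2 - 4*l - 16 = (l + 4)*(l^2 - 4) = (l - 2)*(l + 4)*(l + 2)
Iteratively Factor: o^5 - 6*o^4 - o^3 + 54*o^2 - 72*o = (o - 3)*(o^4 - 3*o^3 - 10*o^2 + 24*o) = o*(o - 3)*(o^3 - 3*o^2 - 10*o + 24) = o*(o - 3)*(o - 2)*(o^2 - o - 12) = o*(o - 3)*(o - 2)*(o + 3)*(o - 4)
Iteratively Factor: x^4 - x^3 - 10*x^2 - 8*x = (x)*(x^3 - x^2 - 10*x - 8) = x*(x + 1)*(x^2 - 2*x - 8) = x*(x + 1)*(x + 2)*(x - 4)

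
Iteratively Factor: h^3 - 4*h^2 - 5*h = (h)*(h^2 - 4*h - 5) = h*(h + 1)*(h - 5)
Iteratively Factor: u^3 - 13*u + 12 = (u + 4)*(u^2 - 4*u + 3) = (u - 1)*(u + 4)*(u - 3)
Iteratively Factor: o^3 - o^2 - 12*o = (o - 4)*(o^2 + 3*o) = o*(o - 4)*(o + 3)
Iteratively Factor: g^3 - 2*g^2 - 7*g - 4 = (g - 4)*(g^2 + 2*g + 1) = (g - 4)*(g + 1)*(g + 1)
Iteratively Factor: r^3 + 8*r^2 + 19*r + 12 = (r + 1)*(r^2 + 7*r + 12) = (r + 1)*(r + 3)*(r + 4)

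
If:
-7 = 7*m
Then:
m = -1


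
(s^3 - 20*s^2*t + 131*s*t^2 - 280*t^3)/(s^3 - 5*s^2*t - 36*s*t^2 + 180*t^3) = (s^2 - 15*s*t + 56*t^2)/(s^2 - 36*t^2)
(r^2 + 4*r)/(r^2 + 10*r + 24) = r/(r + 6)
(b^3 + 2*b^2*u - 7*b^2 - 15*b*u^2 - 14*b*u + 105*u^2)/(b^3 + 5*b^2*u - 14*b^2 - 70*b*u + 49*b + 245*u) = (b - 3*u)/(b - 7)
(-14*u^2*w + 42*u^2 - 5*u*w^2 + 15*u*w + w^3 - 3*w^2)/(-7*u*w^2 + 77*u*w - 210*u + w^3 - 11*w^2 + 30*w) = (2*u*w - 6*u + w^2 - 3*w)/(w^2 - 11*w + 30)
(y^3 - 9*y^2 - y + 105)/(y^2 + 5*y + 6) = (y^2 - 12*y + 35)/(y + 2)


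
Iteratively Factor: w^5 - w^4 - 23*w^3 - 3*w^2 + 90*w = (w + 3)*(w^4 - 4*w^3 - 11*w^2 + 30*w) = (w - 5)*(w + 3)*(w^3 + w^2 - 6*w) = w*(w - 5)*(w + 3)*(w^2 + w - 6) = w*(w - 5)*(w - 2)*(w + 3)*(w + 3)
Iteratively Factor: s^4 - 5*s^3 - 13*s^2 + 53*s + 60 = (s - 4)*(s^3 - s^2 - 17*s - 15) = (s - 4)*(s + 1)*(s^2 - 2*s - 15) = (s - 4)*(s + 1)*(s + 3)*(s - 5)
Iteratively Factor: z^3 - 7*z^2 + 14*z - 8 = (z - 2)*(z^2 - 5*z + 4) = (z - 2)*(z - 1)*(z - 4)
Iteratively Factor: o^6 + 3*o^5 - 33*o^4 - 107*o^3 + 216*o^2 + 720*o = (o - 3)*(o^5 + 6*o^4 - 15*o^3 - 152*o^2 - 240*o) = (o - 5)*(o - 3)*(o^4 + 11*o^3 + 40*o^2 + 48*o) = (o - 5)*(o - 3)*(o + 3)*(o^3 + 8*o^2 + 16*o) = (o - 5)*(o - 3)*(o + 3)*(o + 4)*(o^2 + 4*o) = (o - 5)*(o - 3)*(o + 3)*(o + 4)^2*(o)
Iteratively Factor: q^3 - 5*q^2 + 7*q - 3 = (q - 3)*(q^2 - 2*q + 1) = (q - 3)*(q - 1)*(q - 1)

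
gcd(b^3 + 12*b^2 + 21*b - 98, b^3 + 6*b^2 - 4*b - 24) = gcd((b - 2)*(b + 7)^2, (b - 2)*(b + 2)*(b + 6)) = b - 2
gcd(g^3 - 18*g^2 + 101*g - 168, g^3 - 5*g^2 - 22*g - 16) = g - 8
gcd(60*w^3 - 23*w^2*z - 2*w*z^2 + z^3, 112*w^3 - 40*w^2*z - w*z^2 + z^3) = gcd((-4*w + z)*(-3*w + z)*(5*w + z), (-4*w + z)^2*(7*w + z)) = -4*w + z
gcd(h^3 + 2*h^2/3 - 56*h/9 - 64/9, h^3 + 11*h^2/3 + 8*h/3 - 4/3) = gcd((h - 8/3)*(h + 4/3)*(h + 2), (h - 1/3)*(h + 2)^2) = h + 2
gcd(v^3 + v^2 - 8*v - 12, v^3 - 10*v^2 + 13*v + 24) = v - 3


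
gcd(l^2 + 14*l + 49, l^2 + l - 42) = l + 7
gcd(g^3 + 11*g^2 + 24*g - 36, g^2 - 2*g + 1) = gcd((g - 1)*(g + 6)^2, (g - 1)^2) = g - 1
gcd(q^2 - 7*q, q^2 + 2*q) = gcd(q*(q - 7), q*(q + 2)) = q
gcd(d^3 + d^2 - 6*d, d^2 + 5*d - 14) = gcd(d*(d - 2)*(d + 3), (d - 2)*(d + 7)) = d - 2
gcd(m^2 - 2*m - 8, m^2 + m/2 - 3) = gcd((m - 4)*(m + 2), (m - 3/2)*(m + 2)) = m + 2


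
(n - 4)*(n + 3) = n^2 - n - 12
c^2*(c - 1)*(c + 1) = c^4 - c^2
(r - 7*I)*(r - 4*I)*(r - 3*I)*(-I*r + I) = -I*r^4 - 14*r^3 + I*r^3 + 14*r^2 + 61*I*r^2 + 84*r - 61*I*r - 84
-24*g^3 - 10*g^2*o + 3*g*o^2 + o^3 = (-3*g + o)*(2*g + o)*(4*g + o)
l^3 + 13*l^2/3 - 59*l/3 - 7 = (l - 3)*(l + 1/3)*(l + 7)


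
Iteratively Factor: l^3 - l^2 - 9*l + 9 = (l + 3)*(l^2 - 4*l + 3) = (l - 1)*(l + 3)*(l - 3)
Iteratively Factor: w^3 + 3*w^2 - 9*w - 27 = (w + 3)*(w^2 - 9) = (w + 3)^2*(w - 3)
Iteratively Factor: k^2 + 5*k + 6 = (k + 3)*(k + 2)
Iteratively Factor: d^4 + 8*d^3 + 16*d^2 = (d + 4)*(d^3 + 4*d^2) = d*(d + 4)*(d^2 + 4*d) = d^2*(d + 4)*(d + 4)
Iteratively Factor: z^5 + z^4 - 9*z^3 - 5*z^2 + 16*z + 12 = (z + 1)*(z^4 - 9*z^2 + 4*z + 12) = (z + 1)*(z + 3)*(z^3 - 3*z^2 + 4) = (z - 2)*(z + 1)*(z + 3)*(z^2 - z - 2) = (z - 2)^2*(z + 1)*(z + 3)*(z + 1)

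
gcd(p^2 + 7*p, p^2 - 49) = p + 7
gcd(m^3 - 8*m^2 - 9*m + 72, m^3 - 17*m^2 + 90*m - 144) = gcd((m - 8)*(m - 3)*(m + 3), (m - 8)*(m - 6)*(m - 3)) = m^2 - 11*m + 24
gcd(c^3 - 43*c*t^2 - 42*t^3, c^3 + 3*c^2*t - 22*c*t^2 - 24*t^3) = c^2 + 7*c*t + 6*t^2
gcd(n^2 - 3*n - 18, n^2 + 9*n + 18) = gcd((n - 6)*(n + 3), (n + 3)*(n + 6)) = n + 3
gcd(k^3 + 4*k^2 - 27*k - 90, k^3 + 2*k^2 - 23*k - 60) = k^2 - 2*k - 15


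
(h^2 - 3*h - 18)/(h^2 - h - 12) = (h - 6)/(h - 4)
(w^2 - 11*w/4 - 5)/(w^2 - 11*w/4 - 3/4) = (-4*w^2 + 11*w + 20)/(-4*w^2 + 11*w + 3)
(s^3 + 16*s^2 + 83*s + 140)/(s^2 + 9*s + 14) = (s^2 + 9*s + 20)/(s + 2)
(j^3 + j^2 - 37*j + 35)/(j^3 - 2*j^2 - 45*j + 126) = (j^2 - 6*j + 5)/(j^2 - 9*j + 18)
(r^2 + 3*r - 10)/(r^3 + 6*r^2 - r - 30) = 1/(r + 3)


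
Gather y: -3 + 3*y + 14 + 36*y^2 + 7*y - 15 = 36*y^2 + 10*y - 4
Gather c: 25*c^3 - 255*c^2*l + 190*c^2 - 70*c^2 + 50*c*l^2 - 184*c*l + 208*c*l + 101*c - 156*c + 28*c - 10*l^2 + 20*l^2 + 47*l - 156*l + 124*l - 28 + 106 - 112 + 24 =25*c^3 + c^2*(120 - 255*l) + c*(50*l^2 + 24*l - 27) + 10*l^2 + 15*l - 10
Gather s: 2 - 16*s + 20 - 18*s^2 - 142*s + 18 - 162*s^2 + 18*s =-180*s^2 - 140*s + 40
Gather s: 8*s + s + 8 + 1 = 9*s + 9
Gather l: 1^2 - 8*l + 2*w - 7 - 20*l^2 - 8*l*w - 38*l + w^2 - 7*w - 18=-20*l^2 + l*(-8*w - 46) + w^2 - 5*w - 24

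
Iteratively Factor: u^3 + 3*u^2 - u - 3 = (u + 1)*(u^2 + 2*u - 3) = (u + 1)*(u + 3)*(u - 1)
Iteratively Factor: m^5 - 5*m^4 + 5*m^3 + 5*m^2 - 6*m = (m)*(m^4 - 5*m^3 + 5*m^2 + 5*m - 6) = m*(m + 1)*(m^3 - 6*m^2 + 11*m - 6) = m*(m - 3)*(m + 1)*(m^2 - 3*m + 2) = m*(m - 3)*(m - 2)*(m + 1)*(m - 1)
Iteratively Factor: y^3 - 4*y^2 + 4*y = (y - 2)*(y^2 - 2*y) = (y - 2)^2*(y)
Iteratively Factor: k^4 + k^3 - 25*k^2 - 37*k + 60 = (k - 5)*(k^3 + 6*k^2 + 5*k - 12) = (k - 5)*(k + 4)*(k^2 + 2*k - 3) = (k - 5)*(k + 3)*(k + 4)*(k - 1)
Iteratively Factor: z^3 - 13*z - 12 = (z + 1)*(z^2 - z - 12) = (z - 4)*(z + 1)*(z + 3)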